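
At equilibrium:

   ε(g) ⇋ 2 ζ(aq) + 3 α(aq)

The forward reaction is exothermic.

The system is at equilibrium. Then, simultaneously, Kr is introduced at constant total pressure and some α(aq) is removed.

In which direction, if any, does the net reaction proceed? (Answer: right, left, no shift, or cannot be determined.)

Adding inert gas at constant total pressure expands the volume and lowers every reacting partial pressure. With Δn_gas = 0 − 1 = -1, Q moves away from K toward the side with fewer gas moles, so the system shifts toward the side with more gas moles — to the left.
Removing α (aq), a product, drives the reaction to the right.
The individual effects push in opposite directions; without quantitative information the net direction cannot be determined.

cannot be determined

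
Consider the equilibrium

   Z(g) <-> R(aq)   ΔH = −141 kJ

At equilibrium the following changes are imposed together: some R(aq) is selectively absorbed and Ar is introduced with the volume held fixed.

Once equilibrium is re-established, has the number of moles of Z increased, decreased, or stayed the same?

Removing R (aq), a product, drives the reaction to the right.
At constant volume, adding an inert gas leaves every reacting species' partial pressure unchanged, so Q is unchanged — no shift from this change.
The net shift is to the right. Z is a reactant, so its amount decreases.

decreases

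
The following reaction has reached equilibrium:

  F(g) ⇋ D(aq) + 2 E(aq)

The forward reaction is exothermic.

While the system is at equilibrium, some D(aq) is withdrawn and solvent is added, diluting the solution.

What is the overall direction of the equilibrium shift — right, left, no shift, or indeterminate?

Removing D (aq), a product, drives the reaction to the right.
Dilution lowers every aqueous concentration by the same factor. Δn_aq = 3 − 0 = +3, so the system shifts toward the side with more dissolved moles — to the right.
All effects act in the same direction — net shift to the right.

right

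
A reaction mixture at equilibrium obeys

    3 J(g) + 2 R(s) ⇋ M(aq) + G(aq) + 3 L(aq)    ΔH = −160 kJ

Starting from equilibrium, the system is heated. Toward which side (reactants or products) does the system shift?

left

The forward reaction is exothermic. Raising T favours the endothermic direction — shift to the left.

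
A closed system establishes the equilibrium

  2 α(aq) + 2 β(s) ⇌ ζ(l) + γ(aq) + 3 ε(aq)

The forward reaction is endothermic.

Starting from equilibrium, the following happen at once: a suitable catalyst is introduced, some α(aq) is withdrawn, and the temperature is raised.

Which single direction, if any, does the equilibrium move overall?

cannot be determined

A catalyst speeds both forward and reverse rates equally; it changes neither Q nor K — no shift from this change.
Removing α (aq), a reactant, drives the reaction to the left.
The forward reaction is endothermic. Raising T favours the endothermic direction — shift to the right.
The individual effects push in opposite directions; without quantitative information the net direction cannot be determined.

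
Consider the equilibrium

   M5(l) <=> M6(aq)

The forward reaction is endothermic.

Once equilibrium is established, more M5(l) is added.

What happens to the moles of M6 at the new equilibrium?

M5 is a pure liquid; its activity is 1 regardless of amount, so Q is unaffected — no shift from this change.
No net shift occurs, so the amount of M6 is unchanged.

unchanged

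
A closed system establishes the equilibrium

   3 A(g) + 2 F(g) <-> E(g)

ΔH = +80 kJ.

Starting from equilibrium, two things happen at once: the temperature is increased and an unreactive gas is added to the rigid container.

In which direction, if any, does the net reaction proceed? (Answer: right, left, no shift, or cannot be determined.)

The forward reaction is endothermic. Raising T favours the endothermic direction — shift to the right.
At constant volume, adding an inert gas leaves every reacting species' partial pressure unchanged, so Q is unchanged — no shift from this change.
Only the nonzero effect(s) matter; the net shift is to the right.

right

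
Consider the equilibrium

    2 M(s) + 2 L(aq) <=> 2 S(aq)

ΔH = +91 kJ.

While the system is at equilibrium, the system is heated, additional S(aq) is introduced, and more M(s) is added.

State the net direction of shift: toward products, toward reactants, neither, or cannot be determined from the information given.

cannot be determined

The forward reaction is endothermic. Raising T favours the endothermic direction — shift to the right.
Adding S (aq), a product, drives the reaction to the left.
M is a pure solid; its activity is 1 regardless of amount, so Q is unaffected — no shift from this change.
The individual effects push in opposite directions; without quantitative information the net direction cannot be determined.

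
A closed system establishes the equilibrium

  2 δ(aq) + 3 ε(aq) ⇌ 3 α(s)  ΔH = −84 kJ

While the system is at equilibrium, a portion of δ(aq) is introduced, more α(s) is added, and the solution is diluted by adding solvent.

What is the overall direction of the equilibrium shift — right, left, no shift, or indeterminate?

Adding δ (aq), a reactant, drives the reaction to the right.
α is a pure solid; its activity is 1 regardless of amount, so Q is unaffected — no shift from this change.
Dilution lowers every aqueous concentration by the same factor. Δn_aq = 0 − 5 = -5, so the system shifts toward the side with more dissolved moles — to the left.
The individual effects push in opposite directions; without quantitative information the net direction cannot be determined.

cannot be determined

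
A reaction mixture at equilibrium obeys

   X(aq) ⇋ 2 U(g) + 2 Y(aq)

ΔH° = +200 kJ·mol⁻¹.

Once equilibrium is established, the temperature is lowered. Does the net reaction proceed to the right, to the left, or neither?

left

The forward reaction is endothermic. Lowering T favours the exothermic direction — shift to the left.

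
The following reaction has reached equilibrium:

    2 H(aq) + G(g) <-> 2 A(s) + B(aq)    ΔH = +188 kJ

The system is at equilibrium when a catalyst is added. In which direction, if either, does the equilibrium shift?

A catalyst speeds both forward and reverse rates equally; it changes neither Q nor K — no shift from this change.

no shift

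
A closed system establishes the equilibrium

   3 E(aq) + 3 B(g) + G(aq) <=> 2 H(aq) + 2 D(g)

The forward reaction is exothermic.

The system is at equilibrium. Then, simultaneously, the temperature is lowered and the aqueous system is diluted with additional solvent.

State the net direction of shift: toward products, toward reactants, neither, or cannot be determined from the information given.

cannot be determined

The forward reaction is exothermic. Lowering T favours the exothermic direction — shift to the right.
Dilution lowers every aqueous concentration by the same factor. Δn_aq = 2 − 4 = -2, so the system shifts toward the side with more dissolved moles — to the left.
The individual effects push in opposite directions; without quantitative information the net direction cannot be determined.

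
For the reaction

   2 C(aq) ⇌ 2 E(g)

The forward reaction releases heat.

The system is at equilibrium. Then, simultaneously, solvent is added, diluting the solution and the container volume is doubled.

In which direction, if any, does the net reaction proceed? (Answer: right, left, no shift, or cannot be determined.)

Dilution lowers every aqueous concentration by the same factor. Δn_aq = 0 − 2 = -2, so the system shifts toward the side with more dissolved moles — to the left.
Gas moles: reactants 0, products 2 (Δn_gas = +2). Expansion shifts the system toward the side with more moles of gas — to the right.
The individual effects push in opposite directions; without quantitative information the net direction cannot be determined.

cannot be determined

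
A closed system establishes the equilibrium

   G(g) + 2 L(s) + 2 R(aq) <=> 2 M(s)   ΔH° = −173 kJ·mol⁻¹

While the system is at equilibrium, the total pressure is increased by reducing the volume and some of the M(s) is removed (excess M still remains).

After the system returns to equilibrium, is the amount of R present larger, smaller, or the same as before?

Gas moles: reactants 1, products 0 (Δn_gas = -1). Compression shifts the system toward the side with fewer moles of gas — to the right.
M is a pure solid; its activity is 1 regardless of amount, so Q is unaffected — no shift from this change.
The net shift is to the right. R is a reactant, so its amount decreases.

decreases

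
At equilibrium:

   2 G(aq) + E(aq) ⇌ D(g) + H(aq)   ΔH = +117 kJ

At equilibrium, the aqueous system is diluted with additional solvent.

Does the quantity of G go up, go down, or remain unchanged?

increases

Dilution lowers every aqueous concentration by the same factor. Δn_aq = 1 − 3 = -2, so the system shifts toward the side with more dissolved moles — to the left.
The net shift is to the left. G is a reactant, so its amount increases.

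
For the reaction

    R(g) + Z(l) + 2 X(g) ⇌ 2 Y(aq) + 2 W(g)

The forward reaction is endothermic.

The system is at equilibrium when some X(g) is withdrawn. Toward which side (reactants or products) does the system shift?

Removing X (g), a reactant, drives the reaction to the left.

left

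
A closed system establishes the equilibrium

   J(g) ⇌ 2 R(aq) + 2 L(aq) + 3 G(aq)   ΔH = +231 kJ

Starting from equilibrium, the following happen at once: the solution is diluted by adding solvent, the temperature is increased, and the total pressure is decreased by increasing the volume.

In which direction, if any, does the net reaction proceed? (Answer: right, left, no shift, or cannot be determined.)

cannot be determined

Dilution lowers every aqueous concentration by the same factor. Δn_aq = 7 − 0 = +7, so the system shifts toward the side with more dissolved moles — to the right.
The forward reaction is endothermic. Raising T favours the endothermic direction — shift to the right.
Gas moles: reactants 1, products 0 (Δn_gas = -1). Expansion shifts the system toward the side with more moles of gas — to the left.
The individual effects push in opposite directions; without quantitative information the net direction cannot be determined.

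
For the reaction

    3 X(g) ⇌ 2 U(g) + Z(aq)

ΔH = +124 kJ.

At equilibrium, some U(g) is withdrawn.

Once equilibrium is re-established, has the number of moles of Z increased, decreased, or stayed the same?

Removing U (g), a product, drives the reaction to the right.
The net shift is to the right. Z is a product, so its amount increases.

increases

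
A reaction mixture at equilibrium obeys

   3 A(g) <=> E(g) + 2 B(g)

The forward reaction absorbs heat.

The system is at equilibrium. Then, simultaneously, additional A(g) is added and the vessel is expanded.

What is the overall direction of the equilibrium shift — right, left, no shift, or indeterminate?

Adding A (g), a reactant, drives the reaction to the right.
Gas moles: reactants 3, products 3. Δn_gas = 0, so a volume change leaves Q equal to K — no shift from this change.
Only the nonzero effect(s) matter; the net shift is to the right.

right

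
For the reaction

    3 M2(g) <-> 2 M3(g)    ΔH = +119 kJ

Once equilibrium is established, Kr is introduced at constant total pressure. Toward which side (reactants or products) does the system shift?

left

Adding inert gas at constant total pressure expands the volume and lowers every reacting partial pressure. With Δn_gas = 2 − 3 = -1, Q moves away from K toward the side with fewer gas moles, so the system shifts toward the side with more gas moles — to the left.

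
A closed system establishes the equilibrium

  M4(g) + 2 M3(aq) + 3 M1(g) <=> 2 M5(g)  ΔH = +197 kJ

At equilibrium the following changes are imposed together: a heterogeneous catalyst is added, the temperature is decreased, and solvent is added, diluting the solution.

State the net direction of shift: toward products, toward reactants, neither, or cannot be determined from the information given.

left

A catalyst speeds both forward and reverse rates equally; it changes neither Q nor K — no shift from this change.
The forward reaction is endothermic. Lowering T favours the exothermic direction — shift to the left.
Dilution lowers every aqueous concentration by the same factor. Δn_aq = 0 − 2 = -2, so the system shifts toward the side with more dissolved moles — to the left.
Only the nonzero effect(s) matter; the net shift is to the left.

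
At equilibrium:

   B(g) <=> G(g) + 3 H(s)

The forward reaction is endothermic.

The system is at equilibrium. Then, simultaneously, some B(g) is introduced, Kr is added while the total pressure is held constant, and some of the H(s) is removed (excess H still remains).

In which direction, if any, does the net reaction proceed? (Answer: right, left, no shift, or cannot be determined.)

right

Adding B (g), a reactant, drives the reaction to the right.
Adding inert gas at constant total pressure expands the volume, scaling every reacting partial pressure by the same factor. Δn_gas = 1 − 1 = 0, so Q is unchanged — no shift.
H is a pure solid; its activity is 1 regardless of amount, so Q is unaffected — no shift from this change.
Only the nonzero effect(s) matter; the net shift is to the right.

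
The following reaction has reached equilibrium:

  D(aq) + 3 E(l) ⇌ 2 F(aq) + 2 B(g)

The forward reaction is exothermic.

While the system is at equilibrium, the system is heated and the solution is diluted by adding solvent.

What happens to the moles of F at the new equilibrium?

cannot be determined

The forward reaction is exothermic. Raising T favours the endothermic direction — shift to the left.
Dilution lowers every aqueous concentration by the same factor. Δn_aq = 2 − 1 = +1, so the system shifts toward the side with more dissolved moles — to the right.
The two effects oppose each other, so the net shift — and hence the change in F — cannot be determined from the given information.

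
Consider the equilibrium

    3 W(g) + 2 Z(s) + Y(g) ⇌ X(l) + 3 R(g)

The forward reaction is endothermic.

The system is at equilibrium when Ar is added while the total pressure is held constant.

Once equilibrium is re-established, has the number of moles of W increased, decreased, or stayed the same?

Adding inert gas at constant total pressure expands the volume and lowers every reacting partial pressure. With Δn_gas = 3 − 4 = -1, Q moves away from K toward the side with fewer gas moles, so the system shifts toward the side with more gas moles — to the left.
The net shift is to the left. W is a reactant, so its amount increases.

increases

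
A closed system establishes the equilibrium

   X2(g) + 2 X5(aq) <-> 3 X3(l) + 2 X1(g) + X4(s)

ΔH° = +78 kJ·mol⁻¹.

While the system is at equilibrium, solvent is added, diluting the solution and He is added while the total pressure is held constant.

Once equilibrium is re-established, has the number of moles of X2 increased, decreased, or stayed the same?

Dilution lowers every aqueous concentration by the same factor. Δn_aq = 0 − 2 = -2, so the system shifts toward the side with more dissolved moles — to the left.
Adding inert gas at constant total pressure expands the volume and lowers every reacting partial pressure. With Δn_gas = 2 − 1 = +1, Q moves away from K toward the side with fewer gas moles, so the system shifts toward the side with more gas moles — to the right.
The two effects oppose each other, so the net shift — and hence the change in X2 — cannot be determined from the given information.

cannot be determined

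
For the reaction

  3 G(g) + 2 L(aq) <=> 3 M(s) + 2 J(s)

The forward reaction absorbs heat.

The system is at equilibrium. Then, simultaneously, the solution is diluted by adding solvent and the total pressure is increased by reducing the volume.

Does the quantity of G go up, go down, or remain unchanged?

Dilution lowers every aqueous concentration by the same factor. Δn_aq = 0 − 2 = -2, so the system shifts toward the side with more dissolved moles — to the left.
Gas moles: reactants 3, products 0 (Δn_gas = -3). Compression shifts the system toward the side with fewer moles of gas — to the right.
The two effects oppose each other, so the net shift — and hence the change in G — cannot be determined from the given information.

cannot be determined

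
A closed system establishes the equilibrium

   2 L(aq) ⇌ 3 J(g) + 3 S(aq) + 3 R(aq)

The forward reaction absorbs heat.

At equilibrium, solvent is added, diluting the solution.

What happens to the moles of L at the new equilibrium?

Dilution lowers every aqueous concentration by the same factor. Δn_aq = 6 − 2 = +4, so the system shifts toward the side with more dissolved moles — to the right.
The net shift is to the right. L is a reactant, so its amount decreases.

decreases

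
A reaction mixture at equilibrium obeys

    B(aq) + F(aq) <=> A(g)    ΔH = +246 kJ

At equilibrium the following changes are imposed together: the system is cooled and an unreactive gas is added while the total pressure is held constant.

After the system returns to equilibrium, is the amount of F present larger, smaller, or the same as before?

cannot be determined

The forward reaction is endothermic. Lowering T favours the exothermic direction — shift to the left.
Adding inert gas at constant total pressure expands the volume and lowers every reacting partial pressure. With Δn_gas = 1 − 0 = +1, Q moves away from K toward the side with fewer gas moles, so the system shifts toward the side with more gas moles — to the right.
The two effects oppose each other, so the net shift — and hence the change in F — cannot be determined from the given information.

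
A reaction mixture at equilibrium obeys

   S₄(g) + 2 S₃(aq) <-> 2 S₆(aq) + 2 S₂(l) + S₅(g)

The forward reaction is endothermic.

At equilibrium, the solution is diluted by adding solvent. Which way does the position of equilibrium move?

no shift

Dilution scales every aqueous concentration by the same factor. Δn_aq = 2 − 2 = 0, so Q is unchanged — no shift.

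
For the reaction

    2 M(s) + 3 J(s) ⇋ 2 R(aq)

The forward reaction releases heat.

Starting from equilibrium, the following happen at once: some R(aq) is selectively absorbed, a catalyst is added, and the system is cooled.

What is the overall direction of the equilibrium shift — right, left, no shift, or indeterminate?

Removing R (aq), a product, drives the reaction to the right.
A catalyst speeds both forward and reverse rates equally; it changes neither Q nor K — no shift from this change.
The forward reaction is exothermic. Lowering T favours the exothermic direction — shift to the right.
Only the nonzero effect(s) matter; the net shift is to the right.

right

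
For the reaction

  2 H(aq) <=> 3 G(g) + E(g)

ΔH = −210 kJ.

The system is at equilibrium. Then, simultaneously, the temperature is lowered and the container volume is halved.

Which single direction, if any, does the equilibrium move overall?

cannot be determined

The forward reaction is exothermic. Lowering T favours the exothermic direction — shift to the right.
Gas moles: reactants 0, products 4 (Δn_gas = +4). Compression shifts the system toward the side with fewer moles of gas — to the left.
The individual effects push in opposite directions; without quantitative information the net direction cannot be determined.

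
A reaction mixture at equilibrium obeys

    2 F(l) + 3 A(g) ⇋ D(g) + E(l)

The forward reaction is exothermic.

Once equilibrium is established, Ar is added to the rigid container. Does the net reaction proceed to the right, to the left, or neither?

no shift

At constant volume, adding an inert gas leaves every reacting species' partial pressure unchanged, so Q is unchanged — no shift from this change.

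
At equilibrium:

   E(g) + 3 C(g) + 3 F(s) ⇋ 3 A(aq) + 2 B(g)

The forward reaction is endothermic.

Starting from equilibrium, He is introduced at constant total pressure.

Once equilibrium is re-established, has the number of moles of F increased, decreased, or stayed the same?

Adding inert gas at constant total pressure expands the volume and lowers every reacting partial pressure. With Δn_gas = 2 − 4 = -2, Q moves away from K toward the side with fewer gas moles, so the system shifts toward the side with more gas moles — to the left.
The net shift is to the left. F is a reactant, so its amount increases.

increases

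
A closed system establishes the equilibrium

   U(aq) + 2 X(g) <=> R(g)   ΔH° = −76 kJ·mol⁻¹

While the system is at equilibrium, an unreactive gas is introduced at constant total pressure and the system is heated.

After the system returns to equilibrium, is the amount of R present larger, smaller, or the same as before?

decreases

Adding inert gas at constant total pressure expands the volume and lowers every reacting partial pressure. With Δn_gas = 1 − 2 = -1, Q moves away from K toward the side with fewer gas moles, so the system shifts toward the side with more gas moles — to the left.
The forward reaction is exothermic. Raising T favours the endothermic direction — shift to the left.
The net shift is to the left. R is a product, so its amount decreases.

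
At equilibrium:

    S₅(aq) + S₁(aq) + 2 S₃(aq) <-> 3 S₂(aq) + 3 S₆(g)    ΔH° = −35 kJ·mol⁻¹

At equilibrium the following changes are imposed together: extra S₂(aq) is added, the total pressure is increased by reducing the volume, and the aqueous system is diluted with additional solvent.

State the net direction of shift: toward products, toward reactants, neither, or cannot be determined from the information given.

Adding S₂ (aq), a product, drives the reaction to the left.
Gas moles: reactants 0, products 3 (Δn_gas = +3). Compression shifts the system toward the side with fewer moles of gas — to the left.
Dilution lowers every aqueous concentration by the same factor. Δn_aq = 3 − 4 = -1, so the system shifts toward the side with more dissolved moles — to the left.
All effects act in the same direction — net shift to the left.

left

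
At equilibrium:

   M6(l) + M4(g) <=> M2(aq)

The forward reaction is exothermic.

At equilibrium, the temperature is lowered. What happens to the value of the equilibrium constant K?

K depends on temperature via the van 't Hoff relation. The forward reaction is exothermic, so lowering T increases K.

increases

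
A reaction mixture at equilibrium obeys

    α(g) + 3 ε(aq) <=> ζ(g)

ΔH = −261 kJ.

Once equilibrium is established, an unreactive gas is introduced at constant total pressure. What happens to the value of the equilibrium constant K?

The equilibrium constant depends only on temperature. This perturbation changes neither the position of equilibrium nor K.

unchanged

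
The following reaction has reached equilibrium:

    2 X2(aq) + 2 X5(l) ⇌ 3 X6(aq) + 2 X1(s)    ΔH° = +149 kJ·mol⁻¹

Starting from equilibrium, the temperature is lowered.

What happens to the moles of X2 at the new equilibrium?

increases

The forward reaction is endothermic. Lowering T favours the exothermic direction — shift to the left.
The net shift is to the left. X2 is a reactant, so its amount increases.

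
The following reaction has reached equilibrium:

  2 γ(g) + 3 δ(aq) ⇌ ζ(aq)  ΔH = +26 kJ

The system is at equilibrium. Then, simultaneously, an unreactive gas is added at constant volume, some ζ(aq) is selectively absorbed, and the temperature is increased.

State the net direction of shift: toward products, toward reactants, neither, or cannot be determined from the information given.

At constant volume, adding an inert gas leaves every reacting species' partial pressure unchanged, so Q is unchanged — no shift from this change.
Removing ζ (aq), a product, drives the reaction to the right.
The forward reaction is endothermic. Raising T favours the endothermic direction — shift to the right.
Only the nonzero effect(s) matter; the net shift is to the right.

right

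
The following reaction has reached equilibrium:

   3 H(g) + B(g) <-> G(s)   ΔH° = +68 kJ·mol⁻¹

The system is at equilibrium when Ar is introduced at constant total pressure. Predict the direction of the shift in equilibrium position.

left

Adding inert gas at constant total pressure expands the volume and lowers every reacting partial pressure. With Δn_gas = 0 − 4 = -4, Q moves away from K toward the side with fewer gas moles, so the system shifts toward the side with more gas moles — to the left.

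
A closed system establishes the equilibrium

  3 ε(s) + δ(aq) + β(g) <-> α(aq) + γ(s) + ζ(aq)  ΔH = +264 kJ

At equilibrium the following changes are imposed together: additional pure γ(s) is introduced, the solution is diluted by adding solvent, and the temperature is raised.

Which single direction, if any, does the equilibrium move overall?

right

γ is a pure solid; its activity is 1 regardless of amount, so Q is unaffected — no shift from this change.
Dilution lowers every aqueous concentration by the same factor. Δn_aq = 2 − 1 = +1, so the system shifts toward the side with more dissolved moles — to the right.
The forward reaction is endothermic. Raising T favours the endothermic direction — shift to the right.
Only the nonzero effect(s) matter; the net shift is to the right.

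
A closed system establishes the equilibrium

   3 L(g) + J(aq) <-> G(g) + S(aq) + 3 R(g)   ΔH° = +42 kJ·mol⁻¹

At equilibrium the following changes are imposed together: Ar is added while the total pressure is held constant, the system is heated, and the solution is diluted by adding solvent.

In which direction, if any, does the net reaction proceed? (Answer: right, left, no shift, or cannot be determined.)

Adding inert gas at constant total pressure expands the volume and lowers every reacting partial pressure. With Δn_gas = 4 − 3 = +1, Q moves away from K toward the side with fewer gas moles, so the system shifts toward the side with more gas moles — to the right.
The forward reaction is endothermic. Raising T favours the endothermic direction — shift to the right.
Dilution scales every aqueous concentration by the same factor. Δn_aq = 1 − 1 = 0, so Q is unchanged — no shift.
Only the nonzero effect(s) matter; the net shift is to the right.

right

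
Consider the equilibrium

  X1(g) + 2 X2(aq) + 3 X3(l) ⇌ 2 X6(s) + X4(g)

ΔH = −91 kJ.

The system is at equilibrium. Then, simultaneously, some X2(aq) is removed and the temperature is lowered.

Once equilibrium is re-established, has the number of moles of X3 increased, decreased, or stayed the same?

cannot be determined

Removing X2 (aq), a reactant, drives the reaction to the left.
The forward reaction is exothermic. Lowering T favours the exothermic direction — shift to the right.
The two effects oppose each other, so the net shift — and hence the change in X3 — cannot be determined from the given information.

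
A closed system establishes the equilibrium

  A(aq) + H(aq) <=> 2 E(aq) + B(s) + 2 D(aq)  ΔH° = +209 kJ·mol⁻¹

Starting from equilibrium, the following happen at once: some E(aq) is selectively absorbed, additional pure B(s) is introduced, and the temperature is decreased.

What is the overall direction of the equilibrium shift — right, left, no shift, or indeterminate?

Removing E (aq), a product, drives the reaction to the right.
B is a pure solid; its activity is 1 regardless of amount, so Q is unaffected — no shift from this change.
The forward reaction is endothermic. Lowering T favours the exothermic direction — shift to the left.
The individual effects push in opposite directions; without quantitative information the net direction cannot be determined.

cannot be determined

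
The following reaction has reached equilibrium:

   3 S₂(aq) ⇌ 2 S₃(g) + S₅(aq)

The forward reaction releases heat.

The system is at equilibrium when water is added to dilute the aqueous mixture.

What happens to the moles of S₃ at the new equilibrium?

decreases

Dilution lowers every aqueous concentration by the same factor. Δn_aq = 1 − 3 = -2, so the system shifts toward the side with more dissolved moles — to the left.
The net shift is to the left. S₃ is a product, so its amount decreases.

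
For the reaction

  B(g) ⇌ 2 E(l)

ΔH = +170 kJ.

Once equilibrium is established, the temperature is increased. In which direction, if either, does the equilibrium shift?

The forward reaction is endothermic. Raising T favours the endothermic direction — shift to the right.

right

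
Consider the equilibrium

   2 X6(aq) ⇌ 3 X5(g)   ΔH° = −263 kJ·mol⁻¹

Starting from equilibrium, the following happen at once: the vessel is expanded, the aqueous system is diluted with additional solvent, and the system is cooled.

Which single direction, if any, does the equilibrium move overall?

cannot be determined

Gas moles: reactants 0, products 3 (Δn_gas = +3). Expansion shifts the system toward the side with more moles of gas — to the right.
Dilution lowers every aqueous concentration by the same factor. Δn_aq = 0 − 2 = -2, so the system shifts toward the side with more dissolved moles — to the left.
The forward reaction is exothermic. Lowering T favours the exothermic direction — shift to the right.
The individual effects push in opposite directions; without quantitative information the net direction cannot be determined.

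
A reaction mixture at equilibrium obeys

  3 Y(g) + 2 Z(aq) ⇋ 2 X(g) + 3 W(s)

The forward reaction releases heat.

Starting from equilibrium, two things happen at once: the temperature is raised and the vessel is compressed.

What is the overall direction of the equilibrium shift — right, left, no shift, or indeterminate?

The forward reaction is exothermic. Raising T favours the endothermic direction — shift to the left.
Gas moles: reactants 3, products 2 (Δn_gas = -1). Compression shifts the system toward the side with fewer moles of gas — to the right.
The individual effects push in opposite directions; without quantitative information the net direction cannot be determined.

cannot be determined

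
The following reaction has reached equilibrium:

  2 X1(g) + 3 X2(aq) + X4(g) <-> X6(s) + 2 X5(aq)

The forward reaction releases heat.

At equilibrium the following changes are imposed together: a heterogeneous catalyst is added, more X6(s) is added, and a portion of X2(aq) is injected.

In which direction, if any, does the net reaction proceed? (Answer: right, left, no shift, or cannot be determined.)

right

A catalyst speeds both forward and reverse rates equally; it changes neither Q nor K — no shift from this change.
X6 is a pure solid; its activity is 1 regardless of amount, so Q is unaffected — no shift from this change.
Adding X2 (aq), a reactant, drives the reaction to the right.
Only the nonzero effect(s) matter; the net shift is to the right.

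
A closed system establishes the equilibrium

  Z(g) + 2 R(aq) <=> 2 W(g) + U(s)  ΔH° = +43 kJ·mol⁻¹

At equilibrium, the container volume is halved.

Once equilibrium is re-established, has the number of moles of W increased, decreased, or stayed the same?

decreases

Gas moles: reactants 1, products 2 (Δn_gas = +1). Compression shifts the system toward the side with fewer moles of gas — to the left.
The net shift is to the left. W is a product, so its amount decreases.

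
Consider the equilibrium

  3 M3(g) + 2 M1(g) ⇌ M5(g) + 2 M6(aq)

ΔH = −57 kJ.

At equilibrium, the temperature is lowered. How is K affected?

K depends on temperature via the van 't Hoff relation. The forward reaction is exothermic, so lowering T increases K.

increases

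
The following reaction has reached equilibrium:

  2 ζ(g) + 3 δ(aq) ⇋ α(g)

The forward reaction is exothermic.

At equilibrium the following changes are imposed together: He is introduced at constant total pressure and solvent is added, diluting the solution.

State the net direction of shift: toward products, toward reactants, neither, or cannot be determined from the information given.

Adding inert gas at constant total pressure expands the volume and lowers every reacting partial pressure. With Δn_gas = 1 − 2 = -1, Q moves away from K toward the side with fewer gas moles, so the system shifts toward the side with more gas moles — to the left.
Dilution lowers every aqueous concentration by the same factor. Δn_aq = 0 − 3 = -3, so the system shifts toward the side with more dissolved moles — to the left.
All effects act in the same direction — net shift to the left.

left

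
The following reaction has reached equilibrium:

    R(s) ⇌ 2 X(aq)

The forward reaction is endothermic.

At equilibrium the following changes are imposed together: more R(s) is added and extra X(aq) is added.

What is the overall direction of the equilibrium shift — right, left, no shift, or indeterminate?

R is a pure solid; its activity is 1 regardless of amount, so Q is unaffected — no shift from this change.
Adding X (aq), a product, drives the reaction to the left.
Only the nonzero effect(s) matter; the net shift is to the left.

left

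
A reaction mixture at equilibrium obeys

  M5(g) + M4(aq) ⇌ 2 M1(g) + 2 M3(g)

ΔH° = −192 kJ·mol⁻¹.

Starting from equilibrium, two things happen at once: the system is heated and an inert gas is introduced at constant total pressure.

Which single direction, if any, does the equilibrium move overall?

cannot be determined

The forward reaction is exothermic. Raising T favours the endothermic direction — shift to the left.
Adding inert gas at constant total pressure expands the volume and lowers every reacting partial pressure. With Δn_gas = 4 − 1 = +3, Q moves away from K toward the side with fewer gas moles, so the system shifts toward the side with more gas moles — to the right.
The individual effects push in opposite directions; without quantitative information the net direction cannot be determined.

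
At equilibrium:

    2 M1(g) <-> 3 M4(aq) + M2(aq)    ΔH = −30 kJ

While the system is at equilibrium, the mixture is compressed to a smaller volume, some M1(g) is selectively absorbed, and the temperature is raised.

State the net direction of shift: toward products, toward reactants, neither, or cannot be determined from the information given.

Gas moles: reactants 2, products 0 (Δn_gas = -2). Compression shifts the system toward the side with fewer moles of gas — to the right.
Removing M1 (g), a reactant, drives the reaction to the left.
The forward reaction is exothermic. Raising T favours the endothermic direction — shift to the left.
The individual effects push in opposite directions; without quantitative information the net direction cannot be determined.

cannot be determined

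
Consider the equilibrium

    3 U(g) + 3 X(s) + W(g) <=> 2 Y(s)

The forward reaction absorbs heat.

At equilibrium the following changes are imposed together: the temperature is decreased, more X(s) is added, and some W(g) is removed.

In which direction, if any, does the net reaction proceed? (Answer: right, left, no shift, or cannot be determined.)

The forward reaction is endothermic. Lowering T favours the exothermic direction — shift to the left.
X is a pure solid; its activity is 1 regardless of amount, so Q is unaffected — no shift from this change.
Removing W (g), a reactant, drives the reaction to the left.
Only the nonzero effect(s) matter; the net shift is to the left.

left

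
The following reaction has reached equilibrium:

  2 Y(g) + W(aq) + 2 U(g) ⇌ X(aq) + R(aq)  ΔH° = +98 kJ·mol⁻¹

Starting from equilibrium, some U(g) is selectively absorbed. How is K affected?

unchanged

The equilibrium constant depends only on temperature. This perturbation may move the position of equilibrium, but since T is unchanged, K itself is unchanged.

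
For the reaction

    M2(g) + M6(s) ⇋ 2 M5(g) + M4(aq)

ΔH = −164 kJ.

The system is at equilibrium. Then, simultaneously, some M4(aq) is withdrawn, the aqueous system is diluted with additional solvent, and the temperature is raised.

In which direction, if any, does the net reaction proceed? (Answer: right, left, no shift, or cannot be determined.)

Removing M4 (aq), a product, drives the reaction to the right.
Dilution lowers every aqueous concentration by the same factor. Δn_aq = 1 − 0 = +1, so the system shifts toward the side with more dissolved moles — to the right.
The forward reaction is exothermic. Raising T favours the endothermic direction — shift to the left.
The individual effects push in opposite directions; without quantitative information the net direction cannot be determined.

cannot be determined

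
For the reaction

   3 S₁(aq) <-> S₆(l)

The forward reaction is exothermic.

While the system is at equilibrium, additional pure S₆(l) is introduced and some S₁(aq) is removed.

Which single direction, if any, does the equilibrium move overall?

left

S₆ is a pure liquid; its activity is 1 regardless of amount, so Q is unaffected — no shift from this change.
Removing S₁ (aq), a reactant, drives the reaction to the left.
Only the nonzero effect(s) matter; the net shift is to the left.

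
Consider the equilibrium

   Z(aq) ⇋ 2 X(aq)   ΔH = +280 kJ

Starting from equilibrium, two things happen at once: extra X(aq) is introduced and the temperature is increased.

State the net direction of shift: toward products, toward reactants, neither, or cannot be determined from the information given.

cannot be determined

Adding X (aq), a product, drives the reaction to the left.
The forward reaction is endothermic. Raising T favours the endothermic direction — shift to the right.
The individual effects push in opposite directions; without quantitative information the net direction cannot be determined.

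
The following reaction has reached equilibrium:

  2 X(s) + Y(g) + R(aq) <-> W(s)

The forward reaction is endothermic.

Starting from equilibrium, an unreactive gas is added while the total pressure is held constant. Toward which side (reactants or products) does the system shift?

Adding inert gas at constant total pressure expands the volume and lowers every reacting partial pressure. With Δn_gas = 0 − 1 = -1, Q moves away from K toward the side with fewer gas moles, so the system shifts toward the side with more gas moles — to the left.

left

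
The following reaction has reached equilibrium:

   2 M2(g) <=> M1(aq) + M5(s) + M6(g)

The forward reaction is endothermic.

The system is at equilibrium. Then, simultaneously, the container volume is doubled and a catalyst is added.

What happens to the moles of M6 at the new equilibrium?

Gas moles: reactants 2, products 1 (Δn_gas = -1). Expansion shifts the system toward the side with more moles of gas — to the left.
A catalyst speeds both forward and reverse rates equally; it changes neither Q nor K — no shift from this change.
The net shift is to the left. M6 is a product, so its amount decreases.

decreases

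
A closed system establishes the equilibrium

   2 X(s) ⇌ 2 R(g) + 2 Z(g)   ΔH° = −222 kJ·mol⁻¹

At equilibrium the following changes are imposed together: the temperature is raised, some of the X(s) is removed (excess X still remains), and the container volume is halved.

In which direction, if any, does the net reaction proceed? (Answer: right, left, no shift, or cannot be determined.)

The forward reaction is exothermic. Raising T favours the endothermic direction — shift to the left.
X is a pure solid; its activity is 1 regardless of amount, so Q is unaffected — no shift from this change.
Gas moles: reactants 0, products 4 (Δn_gas = +4). Compression shifts the system toward the side with fewer moles of gas — to the left.
Only the nonzero effect(s) matter; the net shift is to the left.

left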